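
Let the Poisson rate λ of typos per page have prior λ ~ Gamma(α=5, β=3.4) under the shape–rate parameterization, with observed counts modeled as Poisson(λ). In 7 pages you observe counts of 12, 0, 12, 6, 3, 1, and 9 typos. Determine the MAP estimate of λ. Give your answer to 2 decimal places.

Σxᵢ = 12+0+12+6+3+1+9 = 43, with n = 7.
Posterior ∝ λ^4e^(−3.4λ) · λ^43e^(−7λ) = λ^47e^(−10.4λ), i.e. Gamma(shape=48, rate=10.4).
The mode of a Gamma(a, b) with a ≥ 1 (shape–rate) is (a−1)/b = 47/10.4 ≈ 4.52.

λ̂_MAP = 4.52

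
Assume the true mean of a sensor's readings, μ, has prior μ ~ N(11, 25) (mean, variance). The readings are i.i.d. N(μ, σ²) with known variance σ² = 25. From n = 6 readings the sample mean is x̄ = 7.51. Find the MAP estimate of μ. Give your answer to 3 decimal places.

n = 6, x̄ = 7.51.
For a Normal prior and Normal likelihood with known variance, the posterior is Normal; its mode equals its mean, the precision-weighted average.
Prior precision 1/σ₀² = 1/25 = 0.04; data precision n/σ² = 6/25 = 0.24.
μ̂ = (0.04·11 + 0.24·7.51) / (0.04 + 0.24) = 2.2424/0.28 = 2803/350 ≈ 8.009.

μ̂_MAP = 8.009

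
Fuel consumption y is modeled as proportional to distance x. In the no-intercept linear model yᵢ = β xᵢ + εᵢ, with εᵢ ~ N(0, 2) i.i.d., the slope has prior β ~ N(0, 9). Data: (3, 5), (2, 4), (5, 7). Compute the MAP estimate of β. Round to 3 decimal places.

log p(β | y) = −Σ(yᵢ − βxᵢ)²/(2·2) − β²/(2·9) + const.
Setting the derivative to zero: Σxᵢ(yᵢ − βxᵢ)/2 − β/9 = 0, so β = Σxᵢyᵢ / (Σxᵢ² + σ²/τ²).
Σxᵢyᵢ = 3·5 + 2·4 + 5·7 = 58; Σxᵢ² = 38; σ²/τ² = 2/9.
β̂_MAP = 58 / (38 + 2/9) = 58/(344/9) = 261/172 ≈ 1.517.

β̂_MAP = 1.517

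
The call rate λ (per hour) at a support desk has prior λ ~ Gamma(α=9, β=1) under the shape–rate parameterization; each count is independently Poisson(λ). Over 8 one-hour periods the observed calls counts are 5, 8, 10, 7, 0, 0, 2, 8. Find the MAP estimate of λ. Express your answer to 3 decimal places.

λ̂_MAP = 5.333

Σxᵢ = 5+8+10+7+0+0+2+8 = 40, with n = 8.
Posterior ∝ λ^8e^(−1λ) · λ^40e^(−8λ) = λ^48e^(−9λ), i.e. Gamma(shape=49, rate=9).
The mode of a Gamma(a, b) with a ≥ 1 (shape–rate) is (a−1)/b = 48/9 ≈ 5.333.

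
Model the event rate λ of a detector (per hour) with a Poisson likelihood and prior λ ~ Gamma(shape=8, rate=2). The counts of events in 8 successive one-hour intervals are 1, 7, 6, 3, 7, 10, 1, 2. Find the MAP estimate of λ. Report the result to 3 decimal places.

Σxᵢ = 1+7+6+3+7+10+1+2 = 37, with n = 8.
Posterior ∝ λ^7e^(−2λ) · λ^37e^(−8λ) = λ^44e^(−10λ), i.e. Gamma(shape=45, rate=10).
The mode of a Gamma(a, b) with a ≥ 1 (shape–rate) is (a−1)/b = 44/10 ≈ 4.400.

λ̂_MAP = 4.400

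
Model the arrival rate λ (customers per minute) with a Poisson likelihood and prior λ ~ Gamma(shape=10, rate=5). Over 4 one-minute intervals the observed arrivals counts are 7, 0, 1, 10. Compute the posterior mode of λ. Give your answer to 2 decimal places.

Σxᵢ = 7+0+1+10 = 18, with n = 4.
Posterior ∝ λ^9e^(−5λ) · λ^18e^(−4λ) = λ^27e^(−9λ), i.e. Gamma(shape=28, rate=9).
The mode of a Gamma(a, b) with a ≥ 1 (shape–rate) is (a−1)/b = 27/9 ≈ 3.00.

λ̂_MAP = 3.00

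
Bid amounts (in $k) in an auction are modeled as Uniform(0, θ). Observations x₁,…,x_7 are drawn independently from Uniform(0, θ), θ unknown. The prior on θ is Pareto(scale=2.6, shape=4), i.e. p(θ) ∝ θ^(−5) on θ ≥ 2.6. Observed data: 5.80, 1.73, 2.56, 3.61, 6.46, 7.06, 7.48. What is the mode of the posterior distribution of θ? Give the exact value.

θ̂_MAP = 7.48

The Uniform(0, θ) likelihood is θ^(−n) for θ ≥ max(xᵢ), zero otherwise. Here max(xᵢ) = 7.48.
Posterior ∝ θ^(−5) · θ^(−7) = θ^(−12) on θ ≥ max(2.6, 7.48) = 7.48.
This density is strictly decreasing in θ, so the posterior mode lies at the lower boundary of the support.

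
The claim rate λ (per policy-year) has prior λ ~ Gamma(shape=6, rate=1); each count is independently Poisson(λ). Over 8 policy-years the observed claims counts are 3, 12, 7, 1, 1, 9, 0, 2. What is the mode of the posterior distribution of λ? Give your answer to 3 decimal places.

λ̂_MAP = 4.444

Σxᵢ = 3+12+7+1+1+9+0+2 = 35, with n = 8.
Posterior ∝ λ^5e^(−1λ) · λ^35e^(−8λ) = λ^40e^(−9λ), i.e. Gamma(shape=41, rate=9).
The mode of a Gamma(a, b) with a ≥ 1 (shape–rate) is (a−1)/b = 40/9 ≈ 4.444.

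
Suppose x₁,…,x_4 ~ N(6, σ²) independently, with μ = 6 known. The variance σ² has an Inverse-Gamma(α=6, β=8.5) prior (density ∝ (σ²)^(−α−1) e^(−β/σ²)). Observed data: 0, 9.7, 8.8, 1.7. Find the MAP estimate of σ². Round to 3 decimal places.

Sum of squared deviations about the known mean: SS = (0−6)² + (9.7−6)² + (8.8−6)² + (1.7−6)² = 76.02.
The Normal likelihood contributes (σ²)^(−n/2) exp(−SS/(2σ²)), so the posterior is Inverse-Gamma(α + n/2, β + SS/2) = Inverse-Gamma(8, 46.51).
The mode of Inverse-Gamma(a, b) is b/(a+1) = 46.51/9 ≈ 5.168.

σ̂²_MAP = 5.168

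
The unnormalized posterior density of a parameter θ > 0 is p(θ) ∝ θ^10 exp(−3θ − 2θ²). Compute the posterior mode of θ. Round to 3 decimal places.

θ̂_MAP = 1.250

ℓ'(θ) = 10/θ − 3 − 4θ. Setting this to zero and multiplying by θ: 4θ² + 3θ − 10 = 0.
θ = (−3 + √(3² + 4·4·10)) / (2·4) = (−3 + √169) / 8 = (−3 + 13)/8 = 5/4.
ℓ''(θ) = −10/θ² − 4 < 0, confirming a maximum.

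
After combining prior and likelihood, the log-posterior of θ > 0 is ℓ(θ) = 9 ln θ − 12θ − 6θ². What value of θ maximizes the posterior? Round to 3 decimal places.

ℓ'(θ) = 9/θ − 12 − 12θ. Setting this to zero and multiplying by θ: 12θ² + 12θ − 9 = 0.
θ = (−12 + √(12² + 4·12·9)) / (2·12) = (−12 + √576) / 24 = (−12 + 24)/24 = 1/2.
ℓ''(θ) = −9/θ² − 12 < 0, confirming a maximum.

θ̂_MAP = 0.500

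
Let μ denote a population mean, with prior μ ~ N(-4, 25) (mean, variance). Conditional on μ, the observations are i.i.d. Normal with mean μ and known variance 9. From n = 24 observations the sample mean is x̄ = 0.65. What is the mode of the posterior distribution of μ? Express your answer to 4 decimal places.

n = 24, x̄ = 0.65.
For a Normal prior and Normal likelihood with known variance, the posterior is Normal; its mode equals its mean, the precision-weighted average.
Prior precision 1/σ₀² = 1/25 = 0.04; data precision n/σ² = 24/9 = 8/3.
μ̂ = (0.04·(-4) + (8/3)·0.65) / (0.04 + 8/3) = (118/75)/(203/75) = 118/203 ≈ 0.5813.

μ̂_MAP = 0.5813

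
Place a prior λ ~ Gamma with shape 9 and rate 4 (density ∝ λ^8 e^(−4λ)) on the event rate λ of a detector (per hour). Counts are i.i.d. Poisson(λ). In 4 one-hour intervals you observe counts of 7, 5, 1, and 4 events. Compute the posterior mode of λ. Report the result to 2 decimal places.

λ̂_MAP = 3.13

Σxᵢ = 7+5+1+4 = 17, with n = 4.
Posterior ∝ λ^8e^(−4λ) · λ^17e^(−4λ) = λ^25e^(−8λ), i.e. Gamma(shape=26, rate=8).
The mode of a Gamma(a, b) with a ≥ 1 (shape–rate) is (a−1)/b = 25/8 ≈ 3.13.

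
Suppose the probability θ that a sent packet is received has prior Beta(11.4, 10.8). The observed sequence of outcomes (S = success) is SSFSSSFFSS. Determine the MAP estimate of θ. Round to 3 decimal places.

Prior: Beta(11.4, 10.8).
Data: 7 successes in 10 trials (from the sequence). The binomial likelihood contributes θ^7(1−θ)^3, so the posterior is Beta(11.4+7, 10.8+3) = Beta(18.4, 13.8).
For Beta(a, b) with a, b > 1 the mode is (a−1)/(a+b−2) = 17.4/30.2 ≈ 0.576.

θ̂_MAP = 0.576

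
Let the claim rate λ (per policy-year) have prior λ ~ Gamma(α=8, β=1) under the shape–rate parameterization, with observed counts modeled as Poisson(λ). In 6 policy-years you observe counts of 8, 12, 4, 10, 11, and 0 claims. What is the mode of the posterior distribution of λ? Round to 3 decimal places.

Σxᵢ = 8+12+4+10+11+0 = 45, with n = 6.
Posterior ∝ λ^7e^(−1λ) · λ^45e^(−6λ) = λ^52e^(−7λ), i.e. Gamma(shape=53, rate=7).
The mode of a Gamma(a, b) with a ≥ 1 (shape–rate) is (a−1)/b = 52/7 ≈ 7.429.

λ̂_MAP = 7.429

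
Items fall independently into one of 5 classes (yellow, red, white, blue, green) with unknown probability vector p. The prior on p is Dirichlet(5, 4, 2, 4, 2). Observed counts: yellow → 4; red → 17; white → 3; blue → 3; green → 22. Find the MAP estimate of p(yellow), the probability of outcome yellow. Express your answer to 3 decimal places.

MAP estimate of p(yellow) = 0.131

The posterior is Dirichlet(αᵢ + nᵢ) = Dirichlet(9, 21, 5, 7, 24).
For a Dirichlet(a₁,…,a_K) with all aᵢ > 1, the mode has j-th component (aⱼ − 1)/(Σaᵢ − K).
Here Σaᵢ = 66 and K = 5, so p(yellow) = (9 − 1)/(66 − 5) = 8/61 ≈ 0.131.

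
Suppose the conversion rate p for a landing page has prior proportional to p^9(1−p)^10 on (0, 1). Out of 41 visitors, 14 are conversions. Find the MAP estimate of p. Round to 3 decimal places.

The prior density ∝ p^9(1−p)^10 is the kernel of Beta(10, 11).
Data: 14 successes in 41 trials. The binomial likelihood contributes p^14(1−p)^27, so the posterior is Beta(10+14, 11+27) = Beta(24, 38).
For Beta(a, b) with a, b > 1 the mode is (a−1)/(a+b−2) = 23/60 ≈ 0.383.

p̂_MAP = 0.383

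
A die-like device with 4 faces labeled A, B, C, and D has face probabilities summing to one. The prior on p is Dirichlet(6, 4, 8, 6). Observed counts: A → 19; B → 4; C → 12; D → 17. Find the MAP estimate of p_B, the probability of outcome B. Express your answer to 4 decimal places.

The posterior is Dirichlet(αᵢ + nᵢ) = Dirichlet(25, 8, 20, 23).
For a Dirichlet(a₁,…,a_K) with all aᵢ > 1, the mode has j-th component (aⱼ − 1)/(Σaᵢ − K).
Here Σaᵢ = 76 and K = 4, so p_B = (8 − 1)/(76 − 4) = 7/72 ≈ 0.0972.

MAP estimate of p_B = 0.0972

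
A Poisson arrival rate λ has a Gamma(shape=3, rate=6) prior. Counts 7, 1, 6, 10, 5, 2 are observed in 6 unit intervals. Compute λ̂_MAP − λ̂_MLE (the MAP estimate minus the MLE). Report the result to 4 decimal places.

MAP − MLE = -2.4167

Σxᵢ = 31. Posterior is Gamma(34, 12); MAP = (34−1)/12 = 33/12 ≈ 2.75000.
MLE = x̄ = 31/6 ≈ 5.16667.
Difference = 33/12 − 31/6 = -29/12 ≈ -2.4167.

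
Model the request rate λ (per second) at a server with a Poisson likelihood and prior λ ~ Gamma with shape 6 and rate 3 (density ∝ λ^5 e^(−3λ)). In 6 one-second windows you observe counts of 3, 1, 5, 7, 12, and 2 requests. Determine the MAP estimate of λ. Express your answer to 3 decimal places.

Σxᵢ = 3+1+5+7+12+2 = 30, with n = 6.
Posterior ∝ λ^5e^(−3λ) · λ^30e^(−6λ) = λ^35e^(−9λ), i.e. Gamma(shape=36, rate=9).
The mode of a Gamma(a, b) with a ≥ 1 (shape–rate) is (a−1)/b = 35/9 ≈ 3.889.

λ̂_MAP = 3.889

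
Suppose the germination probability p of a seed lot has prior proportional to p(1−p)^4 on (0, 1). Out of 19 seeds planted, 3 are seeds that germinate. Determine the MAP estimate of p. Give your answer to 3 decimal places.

p̂_MAP = 0.167

The prior density ∝ p(1−p)^4 is the kernel of Beta(2, 5).
Data: 3 successes in 19 trials. The binomial likelihood contributes p^3(1−p)^16, so the posterior is Beta(2+3, 5+16) = Beta(5, 21).
For Beta(a, b) with a, b > 1 the mode is (a−1)/(a+b−2) = 4/24 ≈ 0.167.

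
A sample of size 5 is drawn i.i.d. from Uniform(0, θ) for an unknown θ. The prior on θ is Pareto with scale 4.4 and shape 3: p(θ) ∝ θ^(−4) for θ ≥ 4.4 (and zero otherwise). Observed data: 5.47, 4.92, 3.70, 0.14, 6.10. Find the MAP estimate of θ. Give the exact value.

θ̂_MAP = 6.10

The Uniform(0, θ) likelihood is θ^(−n) for θ ≥ max(xᵢ), zero otherwise. Here max(xᵢ) = 6.10.
Posterior ∝ θ^(−4) · θ^(−5) = θ^(−9) on θ ≥ max(4.4, 6.10) = 6.10.
This density is strictly decreasing in θ, so the posterior mode lies at the lower boundary of the support.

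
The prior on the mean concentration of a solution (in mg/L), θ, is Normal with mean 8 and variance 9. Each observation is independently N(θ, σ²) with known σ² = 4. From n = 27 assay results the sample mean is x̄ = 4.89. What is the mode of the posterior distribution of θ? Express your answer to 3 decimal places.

θ̂_MAP = 4.940

n = 27, x̄ = 4.89.
For a Normal prior and Normal likelihood with known variance, the posterior is Normal; its mode equals its mean, the precision-weighted average.
Prior precision 1/σ₀² = 1/9; data precision n/σ² = 27/4 = 6.75.
θ̂ = ((1/9)·8 + 6.75·4.89) / (1/9 + 6.75) = (122027/3600)/(247/36) = 122027/24700 ≈ 4.940.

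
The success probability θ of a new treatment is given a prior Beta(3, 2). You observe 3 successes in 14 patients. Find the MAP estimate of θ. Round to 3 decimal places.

θ̂_MAP = 0.294

Prior: Beta(3, 2).
Data: 3 successes in 14 trials. The binomial likelihood contributes θ^3(1−θ)^11, so the posterior is Beta(3+3, 2+11) = Beta(6, 13).
For Beta(a, b) with a, b > 1 the mode is (a−1)/(a+b−2) = 5/17 ≈ 0.294.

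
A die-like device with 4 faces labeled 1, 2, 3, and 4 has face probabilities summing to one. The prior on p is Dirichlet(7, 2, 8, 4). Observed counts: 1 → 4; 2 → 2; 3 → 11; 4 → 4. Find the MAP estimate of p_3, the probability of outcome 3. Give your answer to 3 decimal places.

The posterior is Dirichlet(αᵢ + nᵢ) = Dirichlet(11, 4, 19, 8).
For a Dirichlet(a₁,…,a_K) with all aᵢ > 1, the mode has j-th component (aⱼ − 1)/(Σaᵢ − K).
Here Σaᵢ = 42 and K = 4, so p_3 = (19 − 1)/(42 − 4) = 18/38 ≈ 0.474.

MAP estimate: 0.474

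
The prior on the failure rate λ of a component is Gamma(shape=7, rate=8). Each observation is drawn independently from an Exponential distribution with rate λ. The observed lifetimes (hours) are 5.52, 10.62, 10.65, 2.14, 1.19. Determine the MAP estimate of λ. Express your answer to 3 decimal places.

The Exponential(rate=λ) likelihood is ∝ λ^n e^(−λΣtᵢ). Here n = 5 and Σtᵢ = 5.52 + 10.62 + 10.65 + 2.14 + 1.19 = 30.12.
Posterior ∝ λ^6e^(−8λ) · λ^5e^(−30.12λ) = λ^11e^(−38.12λ), i.e. Gamma(12, 38.12).
Mode = (a−1)/b = 11/38.12 ≈ 0.289.

λ̂_MAP = 0.289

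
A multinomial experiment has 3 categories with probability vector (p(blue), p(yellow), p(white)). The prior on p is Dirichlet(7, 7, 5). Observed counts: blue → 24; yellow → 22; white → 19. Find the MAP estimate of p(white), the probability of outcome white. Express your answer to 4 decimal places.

MAP estimate of p(white) = 0.2840

The posterior is Dirichlet(αᵢ + nᵢ) = Dirichlet(31, 29, 24).
For a Dirichlet(a₁,…,a_K) with all aᵢ > 1, the mode has j-th component (aⱼ − 1)/(Σaᵢ − K).
Here Σaᵢ = 84 and K = 3, so p(white) = (24 − 1)/(84 − 3) = 23/81 ≈ 0.2840.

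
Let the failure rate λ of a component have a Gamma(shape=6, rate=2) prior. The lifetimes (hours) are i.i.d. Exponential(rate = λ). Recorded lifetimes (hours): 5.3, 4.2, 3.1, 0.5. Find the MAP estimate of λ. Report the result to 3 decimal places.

λ̂_MAP = 0.596

The Exponential(rate=λ) likelihood is ∝ λ^n e^(−λΣtᵢ). Here n = 4 and Σtᵢ = 5.3 + 4.2 + 3.1 + 0.5 = 13.1.
Posterior ∝ λ^5e^(−2λ) · λ^4e^(−13.1λ) = λ^9e^(−15.1λ), i.e. Gamma(10, 15.1).
Mode = (a−1)/b = 9/15.1 ≈ 0.596.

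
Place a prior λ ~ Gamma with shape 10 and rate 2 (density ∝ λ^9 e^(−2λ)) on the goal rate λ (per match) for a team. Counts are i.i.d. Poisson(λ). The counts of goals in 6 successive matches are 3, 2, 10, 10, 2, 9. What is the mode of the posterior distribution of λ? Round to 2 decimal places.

λ̂_MAP = 5.63

Σxᵢ = 3+2+10+10+2+9 = 36, with n = 6.
Posterior ∝ λ^9e^(−2λ) · λ^36e^(−6λ) = λ^45e^(−8λ), i.e. Gamma(shape=46, rate=8).
The mode of a Gamma(a, b) with a ≥ 1 (shape–rate) is (a−1)/b = 45/8 ≈ 5.63.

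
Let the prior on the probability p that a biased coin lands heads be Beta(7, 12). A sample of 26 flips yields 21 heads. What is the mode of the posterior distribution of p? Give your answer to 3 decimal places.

p̂_MAP = 0.628

Prior: Beta(7, 12).
Data: 21 successes in 26 trials. The binomial likelihood contributes p^21(1−p)^5, so the posterior is Beta(7+21, 12+5) = Beta(28, 17).
For Beta(a, b) with a, b > 1 the mode is (a−1)/(a+b−2) = 27/43 ≈ 0.628.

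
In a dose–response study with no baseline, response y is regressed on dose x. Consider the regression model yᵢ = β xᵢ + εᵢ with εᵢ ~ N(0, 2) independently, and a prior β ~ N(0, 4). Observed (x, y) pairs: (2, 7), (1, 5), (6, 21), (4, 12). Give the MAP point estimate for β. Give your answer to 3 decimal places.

β̂_MAP = 3.357

log p(β | y) = −Σ(yᵢ − βxᵢ)²/(2·2) − β²/(2·4) + const.
Setting the derivative to zero: Σxᵢ(yᵢ − βxᵢ)/2 − β/4 = 0, so β = Σxᵢyᵢ / (Σxᵢ² + σ²/τ²).
Σxᵢyᵢ = 2·7 + 1·5 + 6·21 + 4·12 = 193; Σxᵢ² = 57; σ²/τ² = 0.5.
β̂_MAP = 193 / (57 + 0.5) = 193/57.5 ≈ 3.357.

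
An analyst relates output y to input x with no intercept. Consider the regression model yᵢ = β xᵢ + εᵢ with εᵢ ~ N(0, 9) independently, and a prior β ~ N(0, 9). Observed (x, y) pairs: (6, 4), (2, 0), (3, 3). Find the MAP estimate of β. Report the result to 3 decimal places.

log p(β | y) = −Σ(yᵢ − βxᵢ)²/(2·9) − β²/(2·9) + const.
Setting the derivative to zero: Σxᵢ(yᵢ − βxᵢ)/9 − β/9 = 0, so β = Σxᵢyᵢ / (Σxᵢ² + σ²/τ²).
Σxᵢyᵢ = 6·4 + 2·0 + 3·3 = 33; Σxᵢ² = 49; σ²/τ² = 1.
β̂_MAP = 33 / (49 + 1) = 33/50 ≈ 0.660.

β̂_MAP = 0.660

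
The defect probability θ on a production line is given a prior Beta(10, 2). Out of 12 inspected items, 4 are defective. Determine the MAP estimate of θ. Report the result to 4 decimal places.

θ̂_MAP = 0.5909

Prior: Beta(10, 2).
Data: 4 successes in 12 trials. The binomial likelihood contributes θ^4(1−θ)^8, so the posterior is Beta(10+4, 2+8) = Beta(14, 10).
For Beta(a, b) with a, b > 1 the mode is (a−1)/(a+b−2) = 13/22 ≈ 0.5909.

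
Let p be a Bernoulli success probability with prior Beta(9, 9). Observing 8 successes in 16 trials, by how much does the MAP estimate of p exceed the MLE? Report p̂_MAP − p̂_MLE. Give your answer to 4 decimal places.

MAP − MLE = 0.0000

Posterior is Beta(17, 17); MAP = (17−1)/(34−2) = 16/32 ≈ 0.50000.
MLE ignores the prior: p̂_MLE = k/n = 8/16 ≈ 0.50000.
Difference = 16/32 − 8/16 = 0 ≈ 0.0000.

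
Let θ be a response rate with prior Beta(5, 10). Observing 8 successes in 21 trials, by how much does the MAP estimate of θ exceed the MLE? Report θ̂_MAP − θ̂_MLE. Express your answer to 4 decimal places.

Posterior is Beta(13, 23); MAP = (13−1)/(36−2) = 12/34 ≈ 0.35294.
MLE ignores the prior: θ̂_MLE = k/n = 8/21 ≈ 0.38095.
Difference = 12/34 − 8/21 = -10/357 ≈ -0.0280.

MAP − MLE = -0.0280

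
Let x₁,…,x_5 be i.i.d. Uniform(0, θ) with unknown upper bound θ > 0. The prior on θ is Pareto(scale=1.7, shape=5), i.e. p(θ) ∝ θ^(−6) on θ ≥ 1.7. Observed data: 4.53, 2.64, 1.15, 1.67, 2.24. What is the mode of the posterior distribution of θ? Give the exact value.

θ̂_MAP = 4.53

The Uniform(0, θ) likelihood is θ^(−n) for θ ≥ max(xᵢ), zero otherwise. Here max(xᵢ) = 4.53.
Posterior ∝ θ^(−6) · θ^(−5) = θ^(−11) on θ ≥ max(1.7, 4.53) = 4.53.
This density is strictly decreasing in θ, so the posterior mode lies at the lower boundary of the support.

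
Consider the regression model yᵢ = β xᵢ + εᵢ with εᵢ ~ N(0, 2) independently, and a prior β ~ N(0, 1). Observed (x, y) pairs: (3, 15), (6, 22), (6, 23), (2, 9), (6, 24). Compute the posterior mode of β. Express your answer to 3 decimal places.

log p(β | y) = −Σ(yᵢ − βxᵢ)²/(2·2) − β²/(2·1) + const.
Setting the derivative to zero: Σxᵢ(yᵢ − βxᵢ)/2 − β/1 = 0, so β = Σxᵢyᵢ / (Σxᵢ² + σ²/τ²).
Σxᵢyᵢ = 3·15 + 6·22 + 6·23 + 2·9 + 6·24 = 477; Σxᵢ² = 121; σ²/τ² = 2.
β̂_MAP = 477 / (121 + 2) = 477/123 ≈ 3.878.

β̂_MAP = 3.878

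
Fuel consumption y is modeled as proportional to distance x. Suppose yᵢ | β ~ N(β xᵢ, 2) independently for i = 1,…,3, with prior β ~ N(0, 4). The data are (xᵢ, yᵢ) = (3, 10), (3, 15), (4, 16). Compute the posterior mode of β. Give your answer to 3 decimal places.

β̂_MAP = 4.029

log p(β | y) = −Σ(yᵢ − βxᵢ)²/(2·2) − β²/(2·4) + const.
Setting the derivative to zero: Σxᵢ(yᵢ − βxᵢ)/2 − β/4 = 0, so β = Σxᵢyᵢ / (Σxᵢ² + σ²/τ²).
Σxᵢyᵢ = 3·10 + 3·15 + 4·16 = 139; Σxᵢ² = 34; σ²/τ² = 0.5.
β̂_MAP = 139 / (34 + 0.5) = 139/34.5 ≈ 4.029.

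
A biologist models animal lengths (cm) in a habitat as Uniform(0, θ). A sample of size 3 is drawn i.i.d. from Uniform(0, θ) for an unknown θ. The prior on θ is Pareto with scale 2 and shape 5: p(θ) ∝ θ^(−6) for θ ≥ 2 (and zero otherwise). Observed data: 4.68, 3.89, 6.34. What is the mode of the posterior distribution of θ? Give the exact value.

The Uniform(0, θ) likelihood is θ^(−n) for θ ≥ max(xᵢ), zero otherwise. Here max(xᵢ) = 6.34.
Posterior ∝ θ^(−6) · θ^(−3) = θ^(−9) on θ ≥ max(2, 6.34) = 6.34.
This density is strictly decreasing in θ, so the posterior mode lies at the lower boundary of the support.

θ̂_MAP = 6.34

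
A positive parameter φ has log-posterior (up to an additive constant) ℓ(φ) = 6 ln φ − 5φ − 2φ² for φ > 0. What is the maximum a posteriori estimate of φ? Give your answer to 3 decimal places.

φ̂_MAP = 0.750

ℓ'(φ) = 6/φ − 5 − 4φ. Setting this to zero and multiplying by φ: 4φ² + 5φ − 6 = 0.
φ = (−5 + √(5² + 4·4·6)) / (2·4) = (−5 + √121) / 8 = (−5 + 11)/8 = 3/4.
ℓ''(φ) = −6/φ² − 4 < 0, confirming a maximum.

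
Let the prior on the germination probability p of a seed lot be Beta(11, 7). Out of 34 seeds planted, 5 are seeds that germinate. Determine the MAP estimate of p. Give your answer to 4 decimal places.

p̂_MAP = 0.3000

Prior: Beta(11, 7).
Data: 5 successes in 34 trials. The binomial likelihood contributes p^5(1−p)^29, so the posterior is Beta(11+5, 7+29) = Beta(16, 36).
For Beta(a, b) with a, b > 1 the mode is (a−1)/(a+b−2) = 15/50 ≈ 0.3000.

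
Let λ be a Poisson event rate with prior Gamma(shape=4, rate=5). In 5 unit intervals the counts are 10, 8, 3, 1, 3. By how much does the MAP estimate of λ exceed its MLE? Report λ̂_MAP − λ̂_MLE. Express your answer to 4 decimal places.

Σxᵢ = 25. Posterior is Gamma(29, 10); MAP = (29−1)/10 = 28/10 ≈ 2.80000.
MLE = x̄ = 25/5 ≈ 5.00000.
Difference = 28/10 − 25/5 = -11/5 ≈ -2.2000.

MAP − MLE = -2.2000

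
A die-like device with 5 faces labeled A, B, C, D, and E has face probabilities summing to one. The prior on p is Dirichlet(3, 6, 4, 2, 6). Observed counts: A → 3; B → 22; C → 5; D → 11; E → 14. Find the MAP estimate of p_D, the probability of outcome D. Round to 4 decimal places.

MAP estimate of p_D = 0.1690

The posterior is Dirichlet(αᵢ + nᵢ) = Dirichlet(6, 28, 9, 13, 20).
For a Dirichlet(a₁,…,a_K) with all aᵢ > 1, the mode has j-th component (aⱼ − 1)/(Σaᵢ − K).
Here Σaᵢ = 76 and K = 5, so p_D = (13 − 1)/(76 − 5) = 12/71 ≈ 0.1690.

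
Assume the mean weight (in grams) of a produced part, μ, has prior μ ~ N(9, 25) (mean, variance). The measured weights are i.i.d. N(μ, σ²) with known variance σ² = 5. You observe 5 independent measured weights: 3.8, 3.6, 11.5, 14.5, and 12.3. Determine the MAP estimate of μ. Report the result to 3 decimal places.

n = 5; x̄ = (3.8 + 3.6 + 11.5 + 14.5 + 12.3)/5 = 45.7/5 = 9.14.
For a Normal prior and Normal likelihood with known variance, the posterior is Normal; its mode equals its mean, the precision-weighted average.
Prior precision 1/σ₀² = 1/25 = 0.04; data precision n/σ² = 5/5 = 1.
μ̂ = (0.04·9 + 1·9.14) / (0.04 + 1) = 9.5/1.04 = 475/52 ≈ 9.135.

μ̂_MAP = 9.135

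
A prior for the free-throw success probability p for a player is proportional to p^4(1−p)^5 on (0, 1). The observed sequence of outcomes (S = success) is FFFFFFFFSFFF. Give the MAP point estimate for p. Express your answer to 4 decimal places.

The prior density ∝ p^4(1−p)^5 is the kernel of Beta(5, 6).
Data: 1 success in 12 trials (from the sequence). The binomial likelihood contributes p(1−p)^11, so the posterior is Beta(5+1, 6+11) = Beta(6, 17).
For Beta(a, b) with a, b > 1 the mode is (a−1)/(a+b−2) = 5/21 ≈ 0.2381.

p̂_MAP = 0.2381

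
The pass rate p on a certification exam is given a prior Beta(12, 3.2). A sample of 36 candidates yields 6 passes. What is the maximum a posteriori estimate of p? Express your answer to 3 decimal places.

Prior: Beta(12, 3.2).
Data: 6 successes in 36 trials. The binomial likelihood contributes p^6(1−p)^30, so the posterior is Beta(12+6, 3.2+30) = Beta(18, 33.2).
For Beta(a, b) with a, b > 1 the mode is (a−1)/(a+b−2) = 17/49.2 ≈ 0.346.

p̂_MAP = 0.346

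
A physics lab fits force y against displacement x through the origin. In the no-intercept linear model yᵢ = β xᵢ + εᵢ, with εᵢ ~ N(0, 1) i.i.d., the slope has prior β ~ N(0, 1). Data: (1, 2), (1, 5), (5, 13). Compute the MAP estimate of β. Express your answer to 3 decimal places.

β̂_MAP = 2.571

log p(β | y) = −Σ(yᵢ − βxᵢ)²/(2·1) − β²/(2·1) + const.
Setting the derivative to zero: Σxᵢ(yᵢ − βxᵢ)/1 − β/1 = 0, so β = Σxᵢyᵢ / (Σxᵢ² + σ²/τ²).
Σxᵢyᵢ = 1·2 + 1·5 + 5·13 = 72; Σxᵢ² = 27; σ²/τ² = 1.
β̂_MAP = 72 / (27 + 1) = 72/28 ≈ 2.571.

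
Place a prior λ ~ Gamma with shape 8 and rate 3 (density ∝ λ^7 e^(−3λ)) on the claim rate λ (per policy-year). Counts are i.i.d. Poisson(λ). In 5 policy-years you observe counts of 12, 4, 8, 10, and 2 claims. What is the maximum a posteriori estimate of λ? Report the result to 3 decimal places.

Σxᵢ = 12+4+8+10+2 = 36, with n = 5.
Posterior ∝ λ^7e^(−3λ) · λ^36e^(−5λ) = λ^43e^(−8λ), i.e. Gamma(shape=44, rate=8).
The mode of a Gamma(a, b) with a ≥ 1 (shape–rate) is (a−1)/b = 43/8 ≈ 5.375.

λ̂_MAP = 5.375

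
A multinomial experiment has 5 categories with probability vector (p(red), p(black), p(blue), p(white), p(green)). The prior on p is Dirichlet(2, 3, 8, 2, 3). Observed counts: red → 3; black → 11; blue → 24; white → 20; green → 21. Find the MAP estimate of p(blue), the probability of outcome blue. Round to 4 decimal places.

The posterior is Dirichlet(αᵢ + nᵢ) = Dirichlet(5, 14, 32, 22, 24).
For a Dirichlet(a₁,…,a_K) with all aᵢ > 1, the mode has j-th component (aⱼ − 1)/(Σaᵢ − K).
Here Σaᵢ = 97 and K = 5, so p(blue) = (32 − 1)/(97 − 5) = 31/92 ≈ 0.3370.

MAP estimate of p(blue) = 0.3370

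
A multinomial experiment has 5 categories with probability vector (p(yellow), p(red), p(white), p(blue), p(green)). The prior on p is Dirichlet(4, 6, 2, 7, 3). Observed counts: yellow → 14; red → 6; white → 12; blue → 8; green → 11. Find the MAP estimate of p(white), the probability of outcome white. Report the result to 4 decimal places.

MAP estimate of p(white) = 0.1912

The posterior is Dirichlet(αᵢ + nᵢ) = Dirichlet(18, 12, 14, 15, 14).
For a Dirichlet(a₁,…,a_K) with all aᵢ > 1, the mode has j-th component (aⱼ − 1)/(Σaᵢ − K).
Here Σaᵢ = 73 and K = 5, so p(white) = (14 − 1)/(73 − 5) = 13/68 ≈ 0.1912.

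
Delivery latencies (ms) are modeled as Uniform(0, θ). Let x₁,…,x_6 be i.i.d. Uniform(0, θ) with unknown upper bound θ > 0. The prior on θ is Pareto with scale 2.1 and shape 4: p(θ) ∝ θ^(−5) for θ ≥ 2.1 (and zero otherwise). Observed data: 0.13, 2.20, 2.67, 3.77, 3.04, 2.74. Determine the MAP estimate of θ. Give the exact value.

θ̂_MAP = 3.77

The Uniform(0, θ) likelihood is θ^(−n) for θ ≥ max(xᵢ), zero otherwise. Here max(xᵢ) = 3.77.
Posterior ∝ θ^(−5) · θ^(−6) = θ^(−11) on θ ≥ max(2.1, 3.77) = 3.77.
This density is strictly decreasing in θ, so the posterior mode lies at the lower boundary of the support.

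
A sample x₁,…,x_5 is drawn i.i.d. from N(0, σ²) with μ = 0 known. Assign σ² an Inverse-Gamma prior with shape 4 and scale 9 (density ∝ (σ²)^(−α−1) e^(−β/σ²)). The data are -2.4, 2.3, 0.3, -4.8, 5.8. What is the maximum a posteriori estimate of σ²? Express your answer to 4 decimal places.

σ̂²_MAP = 5.7213

Sum of squared deviations about the known mean: SS = (-2.4−0)² + (2.3−0)² + (0.3−0)² + (-4.8−0)² + (5.8−0)² = 67.82.
The Normal likelihood contributes (σ²)^(−n/2) exp(−SS/(2σ²)), so the posterior is Inverse-Gamma(α + n/2, β + SS/2) = Inverse-Gamma(6.5, 42.91).
The mode of Inverse-Gamma(a, b) is b/(a+1) = 42.91/7.5 ≈ 5.7213.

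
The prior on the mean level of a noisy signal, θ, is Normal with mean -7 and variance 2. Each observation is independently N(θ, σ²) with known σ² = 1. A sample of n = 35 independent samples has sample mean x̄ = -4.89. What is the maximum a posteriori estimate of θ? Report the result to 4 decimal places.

n = 35, x̄ = -4.89.
For a Normal prior and Normal likelihood with known variance, the posterior is Normal; its mode equals its mean, the precision-weighted average.
Prior precision 1/σ₀² = 1/2 = 0.5; data precision n/σ² = 35/1 = 35.
θ̂ = (0.5·(-7) + 35·(-4.89)) / (0.5 + 35) = (-174.65)/35.5 = -3493/710 ≈ -4.9197.

θ̂_MAP = -4.9197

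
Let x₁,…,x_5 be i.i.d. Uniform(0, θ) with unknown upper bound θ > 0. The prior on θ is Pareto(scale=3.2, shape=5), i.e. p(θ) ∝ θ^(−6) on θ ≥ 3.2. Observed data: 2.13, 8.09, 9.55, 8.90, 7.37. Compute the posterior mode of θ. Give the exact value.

θ̂_MAP = 9.55

The Uniform(0, θ) likelihood is θ^(−n) for θ ≥ max(xᵢ), zero otherwise. Here max(xᵢ) = 9.55.
Posterior ∝ θ^(−6) · θ^(−5) = θ^(−11) on θ ≥ max(3.2, 9.55) = 9.55.
This density is strictly decreasing in θ, so the posterior mode lies at the lower boundary of the support.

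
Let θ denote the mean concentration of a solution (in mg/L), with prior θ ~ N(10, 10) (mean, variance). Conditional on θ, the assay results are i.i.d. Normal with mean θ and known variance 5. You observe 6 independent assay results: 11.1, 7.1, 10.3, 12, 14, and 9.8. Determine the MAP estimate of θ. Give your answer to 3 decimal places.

n = 6; x̄ = (11.1 + 7.1 + 10.3 + 12 + 14 + 9.8)/6 = 64.3/6 = 643/60 ≈ 10.7167.
For a Normal prior and Normal likelihood with known variance, the posterior is Normal; its mode equals its mean, the precision-weighted average.
Prior precision 1/σ₀² = 1/10 = 0.1; data precision n/σ² = 6/5 = 1.2.
θ̂ = (0.1·10 + 1.2·(643/60)) / (0.1 + 1.2) = 13.86/1.3 = 693/65 ≈ 10.662.

θ̂_MAP = 10.662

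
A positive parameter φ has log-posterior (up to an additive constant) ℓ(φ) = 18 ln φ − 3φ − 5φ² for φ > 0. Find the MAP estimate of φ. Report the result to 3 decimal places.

ℓ'(φ) = 18/φ − 3 − 10φ. Setting this to zero and multiplying by φ: 10φ² + 3φ − 18 = 0.
φ = (−3 + √(3² + 4·10·18)) / (2·10) = (−3 + √729) / 20 = (−3 + 27)/20 = 6/5.
ℓ''(φ) = −18/φ² − 10 < 0, confirming a maximum.

φ̂_MAP = 1.200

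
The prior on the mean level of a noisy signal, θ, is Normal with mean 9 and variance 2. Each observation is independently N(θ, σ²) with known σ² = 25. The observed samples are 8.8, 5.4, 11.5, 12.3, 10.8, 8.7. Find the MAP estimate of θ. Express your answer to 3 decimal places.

θ̂_MAP = 9.189

n = 6; x̄ = (8.8 + 5.4 + 11.5 + 12.3 + 10.8 + 8.7)/6 = 57.5/6 = 115/12 ≈ 9.5833.
For a Normal prior and Normal likelihood with known variance, the posterior is Normal; its mode equals its mean, the precision-weighted average.
Prior precision 1/σ₀² = 1/2 = 0.5; data precision n/σ² = 6/25 = 0.24.
θ̂ = (0.5·9 + 0.24·(115/12)) / (0.5 + 0.24) = 6.8/0.74 = 340/37 ≈ 9.189.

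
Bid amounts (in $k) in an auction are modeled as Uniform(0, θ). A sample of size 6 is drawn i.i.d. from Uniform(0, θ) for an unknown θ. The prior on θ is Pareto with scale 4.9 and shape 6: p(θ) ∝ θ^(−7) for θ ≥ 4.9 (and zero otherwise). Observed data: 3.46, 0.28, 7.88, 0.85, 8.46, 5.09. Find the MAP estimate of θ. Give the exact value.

The Uniform(0, θ) likelihood is θ^(−n) for θ ≥ max(xᵢ), zero otherwise. Here max(xᵢ) = 8.46.
Posterior ∝ θ^(−7) · θ^(−6) = θ^(−13) on θ ≥ max(4.9, 8.46) = 8.46.
This density is strictly decreasing in θ, so the posterior mode lies at the lower boundary of the support.

θ̂_MAP = 8.46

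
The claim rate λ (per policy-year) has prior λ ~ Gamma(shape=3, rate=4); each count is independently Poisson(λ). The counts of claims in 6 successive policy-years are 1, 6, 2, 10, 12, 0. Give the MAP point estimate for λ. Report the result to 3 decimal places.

Σxᵢ = 1+6+2+10+12+0 = 31, with n = 6.
Posterior ∝ λ^2e^(−4λ) · λ^31e^(−6λ) = λ^33e^(−10λ), i.e. Gamma(shape=34, rate=10).
The mode of a Gamma(a, b) with a ≥ 1 (shape–rate) is (a−1)/b = 33/10 ≈ 3.300.

λ̂_MAP = 3.300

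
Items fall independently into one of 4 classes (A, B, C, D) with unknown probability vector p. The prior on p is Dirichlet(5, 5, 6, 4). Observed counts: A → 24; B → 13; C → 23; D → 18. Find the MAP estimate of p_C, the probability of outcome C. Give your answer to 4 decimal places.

The posterior is Dirichlet(αᵢ + nᵢ) = Dirichlet(29, 18, 29, 22).
For a Dirichlet(a₁,…,a_K) with all aᵢ > 1, the mode has j-th component (aⱼ − 1)/(Σaᵢ − K).
Here Σaᵢ = 98 and K = 4, so p_C = (29 − 1)/(98 − 4) = 28/94 ≈ 0.2979.

MAP estimate of p_C = 0.2979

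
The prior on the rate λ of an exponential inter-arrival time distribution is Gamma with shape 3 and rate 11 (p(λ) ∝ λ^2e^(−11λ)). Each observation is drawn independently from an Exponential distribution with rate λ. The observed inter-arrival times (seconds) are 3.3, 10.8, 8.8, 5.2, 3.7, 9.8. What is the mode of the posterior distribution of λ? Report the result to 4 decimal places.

The Exponential(rate=λ) likelihood is ∝ λ^n e^(−λΣtᵢ). Here n = 6 and Σtᵢ = 3.3 + 10.8 + 8.8 + 5.2 + 3.7 + 9.8 = 41.6.
Posterior ∝ λ^2e^(−11λ) · λ^6e^(−41.6λ) = λ^8e^(−52.6λ), i.e. Gamma(9, 52.6).
Mode = (a−1)/b = 8/52.6 ≈ 0.1521.

λ̂_MAP = 0.1521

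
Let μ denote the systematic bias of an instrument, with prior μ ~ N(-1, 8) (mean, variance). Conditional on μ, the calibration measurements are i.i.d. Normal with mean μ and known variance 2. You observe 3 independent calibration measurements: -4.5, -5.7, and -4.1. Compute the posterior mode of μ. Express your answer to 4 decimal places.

n = 3; x̄ = ((-4.5) + (-5.7) + (-4.1))/3 = -14.3/3 = -143/30 ≈ -4.7667.
For a Normal prior and Normal likelihood with known variance, the posterior is Normal; its mode equals its mean, the precision-weighted average.
Prior precision 1/σ₀² = 1/8 = 0.125; data precision n/σ² = 3/2 = 1.5.
μ̂ = (0.125·(-1) + 1.5·(-143/30)) / (0.125 + 1.5) = (-7.275)/1.625 = -291/65 ≈ -4.4769.

μ̂_MAP = -4.4769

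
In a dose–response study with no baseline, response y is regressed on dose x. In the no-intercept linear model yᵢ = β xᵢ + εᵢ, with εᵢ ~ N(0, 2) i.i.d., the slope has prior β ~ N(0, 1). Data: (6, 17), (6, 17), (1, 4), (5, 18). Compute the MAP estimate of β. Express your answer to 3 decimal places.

β̂_MAP = 2.980

log p(β | y) = −Σ(yᵢ − βxᵢ)²/(2·2) − β²/(2·1) + const.
Setting the derivative to zero: Σxᵢ(yᵢ − βxᵢ)/2 − β/1 = 0, so β = Σxᵢyᵢ / (Σxᵢ² + σ²/τ²).
Σxᵢyᵢ = 6·17 + 6·17 + 1·4 + 5·18 = 298; Σxᵢ² = 98; σ²/τ² = 2.
β̂_MAP = 298 / (98 + 2) = 298/100 ≈ 2.980.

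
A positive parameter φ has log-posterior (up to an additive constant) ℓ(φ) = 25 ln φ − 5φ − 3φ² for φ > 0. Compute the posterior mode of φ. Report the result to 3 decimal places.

φ̂_MAP = 1.667

ℓ'(φ) = 25/φ − 5 − 6φ. Setting this to zero and multiplying by φ: 6φ² + 5φ − 25 = 0.
φ = (−5 + √(5² + 4·6·25)) / (2·6) = (−5 + √625) / 12 = (−5 + 25)/12 = 5/3.
ℓ''(φ) = −25/φ² − 6 < 0, confirming a maximum.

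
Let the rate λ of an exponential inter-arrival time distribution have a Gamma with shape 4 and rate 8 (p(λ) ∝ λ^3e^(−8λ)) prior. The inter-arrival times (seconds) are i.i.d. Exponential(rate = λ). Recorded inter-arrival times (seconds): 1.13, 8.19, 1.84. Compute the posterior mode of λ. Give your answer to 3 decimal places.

The Exponential(rate=λ) likelihood is ∝ λ^n e^(−λΣtᵢ). Here n = 3 and Σtᵢ = 1.13 + 8.19 + 1.84 = 11.16.
Posterior ∝ λ^3e^(−8λ) · λ^3e^(−11.16λ) = λ^6e^(−19.16λ), i.e. Gamma(7, 19.16).
Mode = (a−1)/b = 6/19.16 ≈ 0.313.

λ̂_MAP = 0.313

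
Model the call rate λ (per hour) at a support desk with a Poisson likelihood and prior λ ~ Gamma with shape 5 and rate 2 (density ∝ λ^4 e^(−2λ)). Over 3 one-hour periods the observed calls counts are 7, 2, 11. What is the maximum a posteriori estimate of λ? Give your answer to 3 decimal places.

Σxᵢ = 7+2+11 = 20, with n = 3.
Posterior ∝ λ^4e^(−2λ) · λ^20e^(−3λ) = λ^24e^(−5λ), i.e. Gamma(shape=25, rate=5).
The mode of a Gamma(a, b) with a ≥ 1 (shape–rate) is (a−1)/b = 24/5 ≈ 4.800.

λ̂_MAP = 4.800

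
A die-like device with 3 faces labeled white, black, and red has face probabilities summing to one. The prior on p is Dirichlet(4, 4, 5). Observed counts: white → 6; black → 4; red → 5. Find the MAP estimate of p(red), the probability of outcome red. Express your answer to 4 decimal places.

The posterior is Dirichlet(αᵢ + nᵢ) = Dirichlet(10, 8, 10).
For a Dirichlet(a₁,…,a_K) with all aᵢ > 1, the mode has j-th component (aⱼ − 1)/(Σaᵢ − K).
Here Σaᵢ = 28 and K = 3, so p(red) = (10 − 1)/(28 − 3) = 9/25 ≈ 0.3600.

MAP estimate of p(red) = 0.3600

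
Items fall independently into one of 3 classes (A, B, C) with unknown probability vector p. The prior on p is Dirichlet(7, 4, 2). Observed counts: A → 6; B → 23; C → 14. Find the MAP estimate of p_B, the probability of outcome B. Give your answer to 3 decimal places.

MAP estimate of p_B = 0.491

The posterior is Dirichlet(αᵢ + nᵢ) = Dirichlet(13, 27, 16).
For a Dirichlet(a₁,…,a_K) with all aᵢ > 1, the mode has j-th component (aⱼ − 1)/(Σaᵢ − K).
Here Σaᵢ = 56 and K = 3, so p_B = (27 − 1)/(56 − 3) = 26/53 ≈ 0.491.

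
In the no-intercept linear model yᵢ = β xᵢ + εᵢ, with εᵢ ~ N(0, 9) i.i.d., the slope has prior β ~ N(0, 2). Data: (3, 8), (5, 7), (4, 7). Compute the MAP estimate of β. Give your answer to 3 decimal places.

log p(β | y) = −Σ(yᵢ − βxᵢ)²/(2·9) − β²/(2·2) + const.
Setting the derivative to zero: Σxᵢ(yᵢ − βxᵢ)/9 − β/2 = 0, so β = Σxᵢyᵢ / (Σxᵢ² + σ²/τ²).
Σxᵢyᵢ = 3·8 + 5·7 + 4·7 = 87; Σxᵢ² = 50; σ²/τ² = 4.5.
β̂_MAP = 87 / (50 + 4.5) = 87/54.5 ≈ 1.596.

β̂_MAP = 1.596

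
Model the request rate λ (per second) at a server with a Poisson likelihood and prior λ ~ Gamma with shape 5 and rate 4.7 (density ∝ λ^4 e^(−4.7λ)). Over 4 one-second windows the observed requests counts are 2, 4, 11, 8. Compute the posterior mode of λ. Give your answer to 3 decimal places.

Σxᵢ = 2+4+11+8 = 25, with n = 4.
Posterior ∝ λ^4e^(−4.7λ) · λ^25e^(−4λ) = λ^29e^(−8.7λ), i.e. Gamma(shape=30, rate=8.7).
The mode of a Gamma(a, b) with a ≥ 1 (shape–rate) is (a−1)/b = 29/8.7 ≈ 3.333.

λ̂_MAP = 3.333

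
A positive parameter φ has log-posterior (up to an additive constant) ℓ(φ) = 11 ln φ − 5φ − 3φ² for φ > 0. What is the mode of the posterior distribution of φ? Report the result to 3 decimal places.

ℓ'(φ) = 11/φ − 5 − 6φ. Setting this to zero and multiplying by φ: 6φ² + 5φ − 11 = 0.
φ = (−5 + √(5² + 4·6·11)) / (2·6) = (−5 + √289) / 12 = (−5 + 17)/12 = 1.
ℓ''(φ) = −11/φ² − 6 < 0, confirming a maximum.

φ̂_MAP = 1.000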